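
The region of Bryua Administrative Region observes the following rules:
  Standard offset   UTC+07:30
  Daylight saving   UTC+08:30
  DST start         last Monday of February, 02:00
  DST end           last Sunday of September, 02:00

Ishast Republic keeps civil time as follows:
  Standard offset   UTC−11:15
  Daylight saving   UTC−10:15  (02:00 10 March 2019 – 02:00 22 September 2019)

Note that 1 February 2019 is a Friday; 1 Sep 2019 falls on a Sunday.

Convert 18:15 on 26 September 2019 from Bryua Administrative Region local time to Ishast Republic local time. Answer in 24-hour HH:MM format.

22:30

1 February 2019 is a Friday, so Mondays fall on 4, 11, 18, 25; the last is February 25.
1 September 2019 is a Sunday, so Sundays fall on 1, 8, 15, 22, 29; the last is September 29.
26 September 2019 lies within the daylight-saving period (25 February – 29 September), so Bryua Administrative Region is on daylight time, UTC+08:30.
18:15 Bryua Administrative Region − 8h30m = 09:45 UTC.
At the standard offset (UTC−11:15), 09:45 UTC − 11h15m = 22:30 Ishast Republic standard time (rolling into the previous day, 25 September 2019).
The standard-time date in Ishast Republic, 25 September 2019, does not fall between 10 March and 22 September, so daylight saving is not in effect and Ishast Republic is at UTC−11:15.
09:45 UTC − 11h15m = 22:30 Ishast Republic (rolling into the previous day, 25 September 2019).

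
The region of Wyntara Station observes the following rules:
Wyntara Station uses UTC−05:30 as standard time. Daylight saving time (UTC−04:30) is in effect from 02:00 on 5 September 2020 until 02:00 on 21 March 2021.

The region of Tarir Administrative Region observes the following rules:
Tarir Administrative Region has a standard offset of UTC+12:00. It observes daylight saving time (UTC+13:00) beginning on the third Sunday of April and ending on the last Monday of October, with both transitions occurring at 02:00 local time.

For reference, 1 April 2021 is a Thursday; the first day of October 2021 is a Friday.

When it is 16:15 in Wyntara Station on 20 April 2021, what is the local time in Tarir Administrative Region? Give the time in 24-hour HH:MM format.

Daylight saving runs 5 September 2020 – 21 March 2021; 20 April 2021 is outside that window, so Wyntara Station is on standard time at UTC−05:30.
16:15 Wyntara Station + 5h30m = 21:45 UTC.
1 April 2021 is a Thursday, so the first Sunday is April 4 and the third is April 18.
1 October 2021 is a Friday, so Mondays fall on 4, 11, 18, 25; the last is October 25.
At the standard offset (UTC+12:00), 21:45 UTC + 12h = 09:45 Tarir Administrative Region standard time (rolling into the next day, 21 April 2021).
The standard-time date in Tarir Administrative Region, 21 April 2021, falls between 18 April and 25 October, so daylight saving is in effect and Tarir Administrative Region is at UTC+13:00.
21:45 UTC + 13h = 10:45 Tarir Administrative Region (rolling into the next day, 21 April 2021).

10:45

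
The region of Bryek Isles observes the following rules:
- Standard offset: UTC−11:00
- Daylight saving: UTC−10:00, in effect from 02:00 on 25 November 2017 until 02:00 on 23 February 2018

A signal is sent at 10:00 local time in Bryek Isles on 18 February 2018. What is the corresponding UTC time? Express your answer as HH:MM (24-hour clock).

Daylight saving runs 25 November 2017 – 23 February 2018; 18 February 2018 is inside that window, so Bryek Isles is at UTC−10:00.
10:00 local + 10h = 20:00 UTC.

20:00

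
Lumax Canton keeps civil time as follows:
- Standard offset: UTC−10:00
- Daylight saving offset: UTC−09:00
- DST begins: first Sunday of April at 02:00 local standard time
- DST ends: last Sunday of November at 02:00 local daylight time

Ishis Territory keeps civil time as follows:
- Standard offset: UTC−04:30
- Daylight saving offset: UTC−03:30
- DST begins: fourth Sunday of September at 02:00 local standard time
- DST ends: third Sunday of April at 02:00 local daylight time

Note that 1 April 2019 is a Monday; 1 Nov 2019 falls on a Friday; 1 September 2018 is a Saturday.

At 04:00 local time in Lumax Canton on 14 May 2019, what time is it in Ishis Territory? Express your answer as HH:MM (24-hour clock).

1 April 2019 is a Monday, so the first Sunday is April 7.
1 November 2019 is a Friday, so Sundays fall on 3, 10, 17, 24; the last is November 24.
14 May 2019 lies within the daylight-saving period (7 April – 24 November), so Lumax Canton is on daylight time, UTC−09:00.
04:00 Lumax Canton + 9h = 13:00 UTC.
1 September 2018 is a Saturday, so the first Sunday is September 2 and the fourth is September 23.
1 April 2019 is a Monday, so the first Sunday is April 7 and the third is April 21.
At the standard offset (UTC−04:30), 13:00 UTC − 4h30m = 08:30 Ishis Territory standard time.
The standard-time date in Ishis Territory, 14 May 2019, does not fall between 23 September 2018 and 21 April 2019, so daylight saving is not in effect and Ishis Territory is at UTC−04:30.
13:00 UTC − 4h30m = 08:30 Ishis Territory.

08:30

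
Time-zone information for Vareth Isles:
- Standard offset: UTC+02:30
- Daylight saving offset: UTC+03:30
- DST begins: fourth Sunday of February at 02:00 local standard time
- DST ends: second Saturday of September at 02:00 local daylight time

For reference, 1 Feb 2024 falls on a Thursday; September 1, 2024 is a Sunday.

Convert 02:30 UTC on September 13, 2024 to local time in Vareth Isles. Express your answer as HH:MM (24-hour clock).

1 February 2024 is a Thursday, so the first Sunday is February 4 and the fourth is February 25.
1 September 2024 is a Sunday, so the first Saturday is September 7 and the second is September 14.
At the standard offset (UTC+02:30), 02:30 UTC + 2h30m = 05:00 Vareth Isles standard time.
The standard-time date in Vareth Isles, September 13, 2024, falls between 25 February and 14 September, so daylight saving is in effect and Vareth Isles is at UTC+03:30.
02:30 UTC + 3h30m = 06:00 local.

06:00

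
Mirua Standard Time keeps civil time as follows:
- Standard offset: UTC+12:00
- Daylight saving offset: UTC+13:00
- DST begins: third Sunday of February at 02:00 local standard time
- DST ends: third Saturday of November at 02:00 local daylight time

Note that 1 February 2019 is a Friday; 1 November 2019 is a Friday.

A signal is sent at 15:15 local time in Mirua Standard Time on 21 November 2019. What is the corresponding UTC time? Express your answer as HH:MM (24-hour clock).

03:15

1 February 2019 is a Friday, so the first Sunday is February 3 and the third is February 17.
1 November 2019 is a Friday, so the first Saturday is November 2 and the third is November 16.
21 November 2019 is outside the daylight-saving period (17 February – 16 November), so Mirua Standard Time is on standard time, UTC+12:00.
15:15 local − 12h = 03:15 UTC.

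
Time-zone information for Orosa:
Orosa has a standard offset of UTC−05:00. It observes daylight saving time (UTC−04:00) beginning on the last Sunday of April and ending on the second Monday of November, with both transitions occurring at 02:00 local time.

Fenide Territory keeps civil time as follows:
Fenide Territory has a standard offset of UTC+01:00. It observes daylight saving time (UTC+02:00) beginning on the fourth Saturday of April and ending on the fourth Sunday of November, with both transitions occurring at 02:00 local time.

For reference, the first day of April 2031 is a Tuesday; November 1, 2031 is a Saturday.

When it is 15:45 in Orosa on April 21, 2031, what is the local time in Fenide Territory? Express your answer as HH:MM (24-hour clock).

1 April 2031 is a Tuesday, so Sundays fall on 6, 13, 20, 27; the last is April 27.
1 November 2031 is a Saturday, so the first Monday is November 3 and the second is November 10.
Daylight saving runs 27 April – 10 November; April 21, 2031 is outside that window, so Orosa is on standard time at UTC−05:00.
15:45 Orosa + 5h = 20:45 UTC.
1 April 2031 is a Tuesday, so the first Saturday is April 5 and the fourth is April 26.
1 November 2031 is a Saturday, so the first Sunday is November 2 and the fourth is November 23.
At the standard offset (UTC+01:00), 20:45 UTC + 1h = 21:45 Fenide Territory standard time.
The standard-time date in Fenide Territory, April 21, 2031, does not fall between 26 April and 23 November, so daylight saving is not in effect and Fenide Territory is at UTC+01:00.
20:45 UTC + 1h = 21:45 Fenide Territory.

21:45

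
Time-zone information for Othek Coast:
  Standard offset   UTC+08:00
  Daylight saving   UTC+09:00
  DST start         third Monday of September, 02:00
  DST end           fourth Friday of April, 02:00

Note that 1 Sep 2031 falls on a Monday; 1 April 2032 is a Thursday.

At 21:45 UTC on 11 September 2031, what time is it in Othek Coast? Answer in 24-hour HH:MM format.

05:45

1 September 2031 is a Monday, so the first Monday is September 1 and the third is September 15.
1 April 2032 is a Thursday, so the first Friday is April 2 and the fourth is April 23.
At the standard offset (UTC+08:00), 21:45 UTC + 8h = 05:45 Othek Coast standard time (rolling into the next day, 12 September 2031).
The standard-time date in Othek Coast, 12 September 2031, is outside the daylight-saving period (15 September 2031 – 23 April 2032), so Othek Coast is on standard time, UTC+08:00.
21:45 UTC + 8h = 05:45 local (rolling into the next day, 12 September 2031).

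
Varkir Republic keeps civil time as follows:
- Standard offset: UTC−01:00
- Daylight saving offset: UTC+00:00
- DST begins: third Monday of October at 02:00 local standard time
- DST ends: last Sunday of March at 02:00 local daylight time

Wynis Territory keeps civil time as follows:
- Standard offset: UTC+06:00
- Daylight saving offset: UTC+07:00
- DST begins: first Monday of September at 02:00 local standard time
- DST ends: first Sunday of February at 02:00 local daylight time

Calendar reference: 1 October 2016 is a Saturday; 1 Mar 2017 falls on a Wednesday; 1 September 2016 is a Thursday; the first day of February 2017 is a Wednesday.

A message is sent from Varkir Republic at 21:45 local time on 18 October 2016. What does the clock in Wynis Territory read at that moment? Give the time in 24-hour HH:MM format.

1 October 2016 is a Saturday, so the first Monday is October 3 and the third is October 17.
1 March 2017 is a Wednesday, so Sundays fall on 5, 12, 19, 26; the last is March 26.
18 October 2016 lies within the daylight-saving period (17 October 2016 – 26 March 2017), so Varkir Republic is on daylight time, UTC+00:00.
21:45 Varkir Republic − 0h = 21:45 UTC.
1 September 2016 is a Thursday, so the first Monday is September 5.
1 February 2017 is a Wednesday, so the first Sunday is February 5.
At the standard offset (UTC+06:00), 21:45 UTC + 6h = 03:45 Wynis Territory standard time (rolling into the next day, 19 October 2016).
The standard-time date in Wynis Territory, 19 October 2016, lies within the daylight-saving period (5 September 2016 – 5 February 2017), so Wynis Territory is on daylight time, UTC+07:00.
21:45 UTC + 7h = 04:45 Wynis Territory (rolling into the next day, 19 October 2016).

04:45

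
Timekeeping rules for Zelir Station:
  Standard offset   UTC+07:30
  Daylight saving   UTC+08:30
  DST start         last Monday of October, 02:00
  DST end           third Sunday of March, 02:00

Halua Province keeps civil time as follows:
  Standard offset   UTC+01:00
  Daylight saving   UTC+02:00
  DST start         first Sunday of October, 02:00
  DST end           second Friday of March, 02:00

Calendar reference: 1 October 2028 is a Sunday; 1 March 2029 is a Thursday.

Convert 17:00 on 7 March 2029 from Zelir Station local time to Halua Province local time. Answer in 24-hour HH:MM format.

10:30

1 October 2028 is a Sunday, so Mondays fall on 2, 9, 16, 23, 30; the last is October 30.
1 March 2029 is a Thursday, so the first Sunday is March 4 and the third is March 18.
Daylight saving runs 30 October 2028 – 18 March 2029; 7 March 2029 is inside that window, so Zelir Station is at UTC+08:30.
17:00 Zelir Station − 8h30m = 08:30 UTC.
1 October 2028 is a Sunday, so the first Sunday is October 1.
1 March 2029 is a Thursday, so the first Friday is March 2 and the second is March 9.
At the standard offset (UTC+01:00), 08:30 UTC + 1h = 09:30 Halua Province standard time.
The standard-time date in Halua Province, 7 March 2029, falls between 1 October 2028 and 9 March 2029, so daylight saving is in effect and Halua Province is at UTC+02:00.
08:30 UTC + 2h = 10:30 Halua Province.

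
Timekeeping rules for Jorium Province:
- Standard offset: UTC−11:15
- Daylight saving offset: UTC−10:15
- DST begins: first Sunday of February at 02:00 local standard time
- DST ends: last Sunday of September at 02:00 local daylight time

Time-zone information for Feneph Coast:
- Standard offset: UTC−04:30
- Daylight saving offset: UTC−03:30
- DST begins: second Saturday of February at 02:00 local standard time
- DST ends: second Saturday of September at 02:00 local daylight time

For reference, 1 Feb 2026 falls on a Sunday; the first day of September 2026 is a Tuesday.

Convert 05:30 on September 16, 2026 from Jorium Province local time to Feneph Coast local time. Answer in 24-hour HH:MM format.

11:15

1 February 2026 is a Sunday, so the first Sunday is February 1.
1 September 2026 is a Tuesday, so Sundays fall on 6, 13, 20, 27; the last is September 27.
Daylight saving runs 1 February – 27 September; September 16, 2026 is inside that window, so Jorium Province is at UTC−10:15.
05:30 Jorium Province + 10h15m = 15:45 UTC.
1 February 2026 is a Sunday, so the first Saturday is February 7 and the second is February 14.
1 September 2026 is a Tuesday, so the first Saturday is September 5 and the second is September 12.
At the standard offset (UTC−04:30), 15:45 UTC − 4h30m = 11:15 Feneph Coast standard time.
Daylight saving runs 14 February – 12 September; the standard-time date in Feneph Coast, September 16, 2026, is outside that window, so Feneph Coast is on standard time at UTC−04:30.
15:45 UTC − 4h30m = 11:15 Feneph Coast.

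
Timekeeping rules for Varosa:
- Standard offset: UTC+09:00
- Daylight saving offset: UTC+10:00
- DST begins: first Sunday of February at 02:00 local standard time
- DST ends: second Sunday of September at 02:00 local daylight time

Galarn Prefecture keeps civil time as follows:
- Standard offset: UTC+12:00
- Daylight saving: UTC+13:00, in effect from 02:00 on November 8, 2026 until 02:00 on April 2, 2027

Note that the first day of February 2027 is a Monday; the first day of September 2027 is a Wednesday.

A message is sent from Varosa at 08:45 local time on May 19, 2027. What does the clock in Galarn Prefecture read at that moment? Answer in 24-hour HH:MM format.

1 February 2027 is a Monday, so the first Sunday is February 7.
1 September 2027 is a Wednesday, so the first Sunday is September 5 and the second is September 12.
Daylight saving runs 7 February – 12 September; May 19, 2027 is inside that window, so Varosa is at UTC+10:00.
08:45 Varosa − 10h = 22:45 UTC (rolling into the previous day, 18 May 2027).
At the standard offset (UTC+12:00), 22:45 UTC + 12h = 10:45 Galarn Prefecture standard time (rolling into the next day, 19 May 2027).
The standard-time date in Galarn Prefecture, May 19, 2027, is outside the daylight-saving period (8 November 2026 – 2 April 2027), so Galarn Prefecture is on standard time, UTC+12:00.
22:45 UTC + 12h = 10:45 Galarn Prefecture (rolling into the next day, 19 May 2027).

10:45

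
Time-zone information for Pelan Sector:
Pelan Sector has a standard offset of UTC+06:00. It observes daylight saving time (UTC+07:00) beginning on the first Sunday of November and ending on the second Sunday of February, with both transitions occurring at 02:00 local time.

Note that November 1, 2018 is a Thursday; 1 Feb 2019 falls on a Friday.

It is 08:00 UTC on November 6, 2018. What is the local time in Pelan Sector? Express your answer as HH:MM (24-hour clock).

15:00

1 November 2018 is a Thursday, so the first Sunday is November 4.
1 February 2019 is a Friday, so the first Sunday is February 3 and the second is February 10.
At the standard offset (UTC+06:00), 08:00 UTC + 6h = 14:00 Pelan Sector standard time.
The standard-time date in Pelan Sector, November 6, 2018, lies within the daylight-saving period (4 November 2018 – 10 February 2019), so Pelan Sector is on daylight time, UTC+07:00.
08:00 UTC + 7h = 15:00 local.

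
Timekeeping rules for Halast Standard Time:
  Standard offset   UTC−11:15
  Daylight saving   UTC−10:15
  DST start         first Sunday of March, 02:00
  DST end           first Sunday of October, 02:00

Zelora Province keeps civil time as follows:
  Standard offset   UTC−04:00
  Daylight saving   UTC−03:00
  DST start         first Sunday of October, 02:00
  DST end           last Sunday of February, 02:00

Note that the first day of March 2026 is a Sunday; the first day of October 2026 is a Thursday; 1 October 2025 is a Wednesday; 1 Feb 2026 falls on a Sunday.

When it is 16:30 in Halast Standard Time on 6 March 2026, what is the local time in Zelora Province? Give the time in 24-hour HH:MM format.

1 March 2026 is a Sunday, so the first Sunday is March 1.
1 October 2026 is a Thursday, so the first Sunday is October 4.
Daylight saving runs 1 March – 4 October; 6 March 2026 is inside that window, so Halast Standard Time is at UTC−10:15.
16:30 Halast Standard Time + 10h15m = 02:45 UTC (rolling into the next day, 7 March 2026).
1 October 2025 is a Wednesday, so the first Sunday is October 5.
1 February 2026 is a Sunday, so Sundays fall on 1, 8, 15, 22; the last is February 22.
At the standard offset (UTC−04:00), 02:45 UTC − 4h = 22:45 Zelora Province standard time (rolling into the previous day, 6 March 2026).
Daylight saving runs 5 October 2025 – 22 February 2026; the standard-time date in Zelora Province, 6 March 2026, is outside that window, so Zelora Province is on standard time at UTC−04:00.
02:45 UTC − 4h = 22:45 Zelora Province (rolling into the previous day, 6 March 2026).

22:45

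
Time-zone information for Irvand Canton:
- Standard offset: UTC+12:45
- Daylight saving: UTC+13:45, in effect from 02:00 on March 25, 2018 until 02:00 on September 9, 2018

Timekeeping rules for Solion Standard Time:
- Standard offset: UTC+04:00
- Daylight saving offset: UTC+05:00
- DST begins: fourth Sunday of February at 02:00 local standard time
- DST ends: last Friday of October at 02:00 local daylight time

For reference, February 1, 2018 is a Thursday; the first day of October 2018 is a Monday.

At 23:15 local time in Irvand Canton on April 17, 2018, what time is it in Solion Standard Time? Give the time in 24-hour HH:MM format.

Daylight saving runs 25 March – 9 September; April 17, 2018 is inside that window, so Irvand Canton is at UTC+13:45.
23:15 Irvand Canton − 13h45m = 09:30 UTC.
1 February 2018 is a Thursday, so the first Sunday is February 4 and the fourth is February 25.
1 October 2018 is a Monday, so Fridays fall on 5, 12, 19, 26; the last is October 26.
At the standard offset (UTC+04:00), 09:30 UTC + 4h = 13:30 Solion Standard Time standard time.
Daylight saving runs 25 February – 26 October; the standard-time date in Solion Standard Time, April 17, 2018, is inside that window, so Solion Standard Time is at UTC+05:00.
09:30 UTC + 5h = 14:30 Solion Standard Time.

14:30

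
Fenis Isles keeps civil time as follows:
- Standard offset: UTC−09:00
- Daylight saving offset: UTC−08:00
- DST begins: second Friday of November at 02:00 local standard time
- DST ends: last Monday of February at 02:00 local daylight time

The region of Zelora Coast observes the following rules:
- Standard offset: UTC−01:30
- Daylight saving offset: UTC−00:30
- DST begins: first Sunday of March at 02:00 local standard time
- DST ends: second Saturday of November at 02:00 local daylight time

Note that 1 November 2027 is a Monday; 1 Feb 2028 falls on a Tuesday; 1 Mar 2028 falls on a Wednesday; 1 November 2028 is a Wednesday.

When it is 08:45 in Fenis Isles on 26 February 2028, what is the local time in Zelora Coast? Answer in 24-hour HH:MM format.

1 November 2027 is a Monday, so the first Friday is November 5 and the second is November 12.
1 February 2028 is a Tuesday, so Mondays fall on 7, 14, 21, 28; the last is February 28.
26 February 2028 lies within the daylight-saving period (12 November 2027 – 28 February 2028), so Fenis Isles is on daylight time, UTC−08:00.
08:45 Fenis Isles + 8h = 16:45 UTC.
1 March 2028 is a Wednesday, so the first Sunday is March 5.
1 November 2028 is a Wednesday, so the first Saturday is November 4 and the second is November 11.
At the standard offset (UTC−01:30), 16:45 UTC − 1h30m = 15:15 Zelora Coast standard time.
The standard-time date in Zelora Coast, 26 February 2028, does not fall between 5 March and 11 November, so daylight saving is not in effect and Zelora Coast is at UTC−01:30.
16:45 UTC − 1h30m = 15:15 Zelora Coast.

15:15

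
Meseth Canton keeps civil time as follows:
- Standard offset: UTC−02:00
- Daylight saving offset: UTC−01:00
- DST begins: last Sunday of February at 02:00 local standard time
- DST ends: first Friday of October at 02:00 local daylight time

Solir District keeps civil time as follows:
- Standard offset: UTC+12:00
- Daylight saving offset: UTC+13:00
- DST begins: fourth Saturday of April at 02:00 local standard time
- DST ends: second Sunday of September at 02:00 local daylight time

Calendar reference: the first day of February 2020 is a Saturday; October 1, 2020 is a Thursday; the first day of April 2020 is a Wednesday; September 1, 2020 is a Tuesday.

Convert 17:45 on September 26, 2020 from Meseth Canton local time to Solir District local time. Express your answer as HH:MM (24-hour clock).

1 February 2020 is a Saturday, so Sundays fall on 2, 9, 16, 23; the last is February 23.
1 October 2020 is a Thursday, so the first Friday is October 2.
September 26, 2020 falls between 23 February and 2 October, so daylight saving is in effect and Meseth Canton is at UTC−01:00.
17:45 Meseth Canton + 1h = 18:45 UTC.
1 April 2020 is a Wednesday, so the first Saturday is April 4 and the fourth is April 25.
1 September 2020 is a Tuesday, so the first Sunday is September 6 and the second is September 13.
At the standard offset (UTC+12:00), 18:45 UTC + 12h = 06:45 Solir District standard time (rolling into the next day, 27 September 2020).
Daylight saving runs 25 April – 13 September; the standard-time date in Solir District, September 27, 2020, is outside that window, so Solir District is on standard time at UTC+12:00.
18:45 UTC + 12h = 06:45 Solir District (rolling into the next day, 27 September 2020).

06:45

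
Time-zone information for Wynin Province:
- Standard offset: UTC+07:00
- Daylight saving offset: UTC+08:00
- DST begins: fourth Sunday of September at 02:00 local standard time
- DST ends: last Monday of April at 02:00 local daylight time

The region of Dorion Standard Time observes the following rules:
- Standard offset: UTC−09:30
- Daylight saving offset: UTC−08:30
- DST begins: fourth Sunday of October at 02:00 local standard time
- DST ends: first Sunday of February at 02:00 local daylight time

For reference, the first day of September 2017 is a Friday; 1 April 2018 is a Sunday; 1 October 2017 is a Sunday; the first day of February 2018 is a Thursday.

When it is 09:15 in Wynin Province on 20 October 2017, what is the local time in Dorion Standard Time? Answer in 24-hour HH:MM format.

1 September 2017 is a Friday, so the first Sunday is September 3 and the fourth is September 24.
1 April 2018 is a Sunday, so Mondays fall on 2, 9, 16, 23, 30; the last is April 30.
Daylight saving runs 24 September 2017 – 30 April 2018; 20 October 2017 is inside that window, so Wynin Province is at UTC+08:00.
09:15 Wynin Province − 8h = 01:15 UTC.
1 October 2017 is a Sunday, so the first Sunday is October 1 and the fourth is October 22.
1 February 2018 is a Thursday, so the first Sunday is February 4.
At the standard offset (UTC−09:30), 01:15 UTC − 9h30m = 15:45 Dorion Standard Time standard time (rolling into the previous day, 19 October 2017).
The standard-time date in Dorion Standard Time, 19 October 2017, is outside the daylight-saving period (22 October 2017 – 4 February 2018), so Dorion Standard Time is on standard time, UTC−09:30.
01:15 UTC − 9h30m = 15:45 Dorion Standard Time (rolling into the previous day, 19 October 2017).

15:45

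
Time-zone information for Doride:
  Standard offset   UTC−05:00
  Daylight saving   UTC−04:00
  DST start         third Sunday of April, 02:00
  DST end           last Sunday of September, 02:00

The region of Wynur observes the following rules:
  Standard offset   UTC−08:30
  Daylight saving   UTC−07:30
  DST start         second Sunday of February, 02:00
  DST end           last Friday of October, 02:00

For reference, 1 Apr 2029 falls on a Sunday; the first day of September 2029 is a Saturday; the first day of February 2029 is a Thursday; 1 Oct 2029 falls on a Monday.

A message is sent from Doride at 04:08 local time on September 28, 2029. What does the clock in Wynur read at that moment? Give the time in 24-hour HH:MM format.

00:38

1 April 2029 is a Sunday, so the first Sunday is April 1 and the third is April 15.
1 September 2029 is a Saturday, so Sundays fall on 2, 9, 16, 23, 30; the last is September 30.
September 28, 2029 falls between 15 April and 30 September, so daylight saving is in effect and Doride is at UTC−04:00.
04:08 Doride + 4h = 08:08 UTC.
1 February 2029 is a Thursday, so the first Sunday is February 4 and the second is February 11.
1 October 2029 is a Monday, so Fridays fall on 5, 12, 19, 26; the last is October 26.
At the standard offset (UTC−08:30), 08:08 UTC − 8h30m = 23:38 Wynur standard time (rolling into the previous day, 27 September 2029).
The standard-time date in Wynur, September 27, 2029, falls between 11 February and 26 October, so daylight saving is in effect and Wynur is at UTC−07:30.
08:08 UTC − 7h30m = 00:38 Wynur.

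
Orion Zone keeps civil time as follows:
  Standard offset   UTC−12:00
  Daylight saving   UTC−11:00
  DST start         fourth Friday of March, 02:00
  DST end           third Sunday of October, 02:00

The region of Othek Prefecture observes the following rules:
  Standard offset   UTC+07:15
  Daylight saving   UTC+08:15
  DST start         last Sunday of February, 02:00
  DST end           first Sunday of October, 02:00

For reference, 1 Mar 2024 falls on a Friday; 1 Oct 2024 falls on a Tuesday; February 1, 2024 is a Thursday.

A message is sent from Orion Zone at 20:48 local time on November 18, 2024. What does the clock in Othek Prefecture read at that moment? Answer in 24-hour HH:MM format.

1 March 2024 is a Friday, so the first Friday is March 1 and the fourth is March 22.
1 October 2024 is a Tuesday, so the first Sunday is October 6 and the third is October 20.
November 18, 2024 does not fall between 22 March and 20 October, so daylight saving is not in effect and Orion Zone is at UTC−12:00.
20:48 Orion Zone + 12h = 08:48 UTC (rolling into the next day, 19 November 2024).
1 February 2024 is a Thursday, so Sundays fall on 4, 11, 18, 25; the last is February 25.
1 October 2024 is a Tuesday, so the first Sunday is October 6.
At the standard offset (UTC+07:15), 08:48 UTC + 7h15m = 16:03 Othek Prefecture standard time.
The standard-time date in Othek Prefecture, November 19, 2024, does not fall between 25 February and 6 October, so daylight saving is not in effect and Othek Prefecture is at UTC+07:15.
08:48 UTC + 7h15m = 16:03 Othek Prefecture.

16:03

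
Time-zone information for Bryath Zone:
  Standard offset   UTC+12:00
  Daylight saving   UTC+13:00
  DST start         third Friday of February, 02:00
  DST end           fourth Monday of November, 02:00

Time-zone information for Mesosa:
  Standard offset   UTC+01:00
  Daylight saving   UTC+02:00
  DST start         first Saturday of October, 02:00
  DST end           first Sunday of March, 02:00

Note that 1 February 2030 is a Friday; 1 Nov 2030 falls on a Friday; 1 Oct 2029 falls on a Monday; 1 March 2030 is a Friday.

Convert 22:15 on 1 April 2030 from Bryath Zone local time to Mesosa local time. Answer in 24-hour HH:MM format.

10:15

1 February 2030 is a Friday, so the first Friday is February 1 and the third is February 15.
1 November 2030 is a Friday, so the first Monday is November 4 and the fourth is November 25.
1 April 2030 lies within the daylight-saving period (15 February – 25 November), so Bryath Zone is on daylight time, UTC+13:00.
22:15 Bryath Zone − 13h = 09:15 UTC.
1 October 2029 is a Monday, so the first Saturday is October 6.
1 March 2030 is a Friday, so the first Sunday is March 3.
At the standard offset (UTC+01:00), 09:15 UTC + 1h = 10:15 Mesosa standard time.
Daylight saving runs 6 October 2029 – 3 March 2030; the standard-time date in Mesosa, 1 April 2030, is outside that window, so Mesosa is on standard time at UTC+01:00.
09:15 UTC + 1h = 10:15 Mesosa.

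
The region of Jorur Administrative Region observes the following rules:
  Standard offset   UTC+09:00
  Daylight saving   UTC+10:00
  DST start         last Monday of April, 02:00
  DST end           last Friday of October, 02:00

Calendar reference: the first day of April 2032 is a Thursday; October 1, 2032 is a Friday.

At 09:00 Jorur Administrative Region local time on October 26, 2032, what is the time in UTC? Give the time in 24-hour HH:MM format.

23:00

1 April 2032 is a Thursday, so Mondays fall on 5, 12, 19, 26; the last is April 26.
1 October 2032 is a Friday, so Fridays fall on 1, 8, 15, 22, 29; the last is October 29.
October 26, 2032 lies within the daylight-saving period (26 April – 29 October), so Jorur Administrative Region is on daylight time, UTC+10:00.
09:00 local − 10h = 23:00 UTC (rolling into the previous day, 25 October 2032).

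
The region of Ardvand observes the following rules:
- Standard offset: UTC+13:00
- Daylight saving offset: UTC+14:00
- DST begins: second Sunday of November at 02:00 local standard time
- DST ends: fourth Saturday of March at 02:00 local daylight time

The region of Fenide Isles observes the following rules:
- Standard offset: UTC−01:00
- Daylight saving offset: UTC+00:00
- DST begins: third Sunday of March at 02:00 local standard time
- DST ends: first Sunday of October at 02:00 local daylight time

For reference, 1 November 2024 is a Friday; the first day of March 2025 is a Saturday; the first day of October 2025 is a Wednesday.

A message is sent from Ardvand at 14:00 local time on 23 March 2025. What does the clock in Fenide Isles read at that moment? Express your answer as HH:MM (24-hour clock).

1 November 2024 is a Friday, so the first Sunday is November 3 and the second is November 10.
1 March 2025 is a Saturday, so the first Saturday is March 1 and the fourth is March 22.
23 March 2025 is outside the daylight-saving period (10 November 2024 – 22 March 2025), so Ardvand is on standard time, UTC+13:00.
14:00 Ardvand − 13h = 01:00 UTC.
1 March 2025 is a Saturday, so the first Sunday is March 2 and the third is March 16.
1 October 2025 is a Wednesday, so the first Sunday is October 5.
At the standard offset (UTC−01:00), 01:00 UTC − 1h = 00:00 Fenide Isles standard time.
Daylight saving runs 16 March – 5 October; the standard-time date in Fenide Isles, 23 March 2025, is inside that window, so Fenide Isles is at UTC+00:00.
01:00 UTC + 0h = 01:00 Fenide Isles.

01:00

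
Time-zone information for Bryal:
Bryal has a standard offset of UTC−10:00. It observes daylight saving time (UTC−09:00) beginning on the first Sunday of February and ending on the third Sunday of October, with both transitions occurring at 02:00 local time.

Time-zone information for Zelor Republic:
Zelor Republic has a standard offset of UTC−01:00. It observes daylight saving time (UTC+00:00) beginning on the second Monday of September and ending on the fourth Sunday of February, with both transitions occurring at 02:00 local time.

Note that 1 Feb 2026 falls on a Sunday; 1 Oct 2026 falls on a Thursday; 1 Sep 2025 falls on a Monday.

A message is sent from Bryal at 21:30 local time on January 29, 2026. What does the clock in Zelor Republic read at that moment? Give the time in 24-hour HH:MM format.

1 February 2026 is a Sunday, so the first Sunday is February 1.
1 October 2026 is a Thursday, so the first Sunday is October 4 and the third is October 18.
January 29, 2026 is outside the daylight-saving period (1 February – 18 October), so Bryal is on standard time, UTC−10:00.
21:30 Bryal + 10h = 07:30 UTC (rolling into the next day, 30 January 2026).
1 September 2025 is a Monday, so the first Monday is September 1 and the second is September 8.
1 February 2026 is a Sunday, so the first Sunday is February 1 and the fourth is February 22.
At the standard offset (UTC−01:00), 07:30 UTC − 1h = 06:30 Zelor Republic standard time.
Daylight saving runs 8 September 2025 – 22 February 2026; the standard-time date in Zelor Republic, January 30, 2026, is inside that window, so Zelor Republic is at UTC+00:00.
07:30 UTC + 0h = 07:30 Zelor Republic.

07:30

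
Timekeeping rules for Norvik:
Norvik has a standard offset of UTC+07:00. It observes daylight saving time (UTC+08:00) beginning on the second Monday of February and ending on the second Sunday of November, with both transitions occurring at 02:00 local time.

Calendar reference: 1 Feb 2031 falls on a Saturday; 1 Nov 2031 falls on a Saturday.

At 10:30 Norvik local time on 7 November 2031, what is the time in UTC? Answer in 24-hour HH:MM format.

1 February 2031 is a Saturday, so the first Monday is February 3 and the second is February 10.
1 November 2031 is a Saturday, so the first Sunday is November 2 and the second is November 9.
Daylight saving runs 10 February – 9 November; 7 November 2031 is inside that window, so Norvik is at UTC+08:00.
10:30 local − 8h = 02:30 UTC.

02:30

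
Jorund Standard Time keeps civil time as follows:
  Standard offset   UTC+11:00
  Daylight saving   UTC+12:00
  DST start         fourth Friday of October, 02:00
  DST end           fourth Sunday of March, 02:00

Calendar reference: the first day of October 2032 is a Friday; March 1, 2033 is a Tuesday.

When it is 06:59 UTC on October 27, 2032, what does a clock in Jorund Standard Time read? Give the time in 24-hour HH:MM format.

1 October 2032 is a Friday, so the first Friday is October 1 and the fourth is October 22.
1 March 2033 is a Tuesday, so the first Sunday is March 6 and the fourth is March 27.
At the standard offset (UTC+11:00), 06:59 UTC + 11h = 17:59 Jorund Standard Time standard time.
The standard-time date in Jorund Standard Time, October 27, 2032, lies within the daylight-saving period (22 October 2032 – 27 March 2033), so Jorund Standard Time is on daylight time, UTC+12:00.
06:59 UTC + 12h = 18:59 local.

18:59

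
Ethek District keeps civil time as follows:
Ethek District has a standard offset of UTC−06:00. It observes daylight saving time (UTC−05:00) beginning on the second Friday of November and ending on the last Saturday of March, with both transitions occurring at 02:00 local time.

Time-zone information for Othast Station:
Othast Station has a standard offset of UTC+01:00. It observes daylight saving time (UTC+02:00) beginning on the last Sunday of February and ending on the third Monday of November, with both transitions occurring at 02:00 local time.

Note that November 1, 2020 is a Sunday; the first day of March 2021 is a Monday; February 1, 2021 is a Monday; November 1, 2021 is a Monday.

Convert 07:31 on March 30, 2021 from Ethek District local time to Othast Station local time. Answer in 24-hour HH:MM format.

15:31

1 November 2020 is a Sunday, so the first Friday is November 6 and the second is November 13.
1 March 2021 is a Monday, so Saturdays fall on 6, 13, 20, 27; the last is March 27.
March 30, 2021 does not fall between 13 November 2020 and 27 March 2021, so daylight saving is not in effect and Ethek District is at UTC−06:00.
07:31 Ethek District + 6h = 13:31 UTC.
1 February 2021 is a Monday, so Sundays fall on 7, 14, 21, 28; the last is February 28.
1 November 2021 is a Monday, so the first Monday is November 1 and the third is November 15.
At the standard offset (UTC+01:00), 13:31 UTC + 1h = 14:31 Othast Station standard time.
The standard-time date in Othast Station, March 30, 2021, falls between 28 February and 15 November, so daylight saving is in effect and Othast Station is at UTC+02:00.
13:31 UTC + 2h = 15:31 Othast Station.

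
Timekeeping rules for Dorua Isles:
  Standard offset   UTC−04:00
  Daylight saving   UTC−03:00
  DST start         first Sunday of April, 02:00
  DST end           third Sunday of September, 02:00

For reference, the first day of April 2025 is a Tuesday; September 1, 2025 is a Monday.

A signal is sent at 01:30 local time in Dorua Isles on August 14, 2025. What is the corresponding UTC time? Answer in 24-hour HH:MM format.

1 April 2025 is a Tuesday, so the first Sunday is April 6.
1 September 2025 is a Monday, so the first Sunday is September 7 and the third is September 21.
August 14, 2025 lies within the daylight-saving period (6 April – 21 September), so Dorua Isles is on daylight time, UTC−03:00.
01:30 local + 3h = 04:30 UTC.

04:30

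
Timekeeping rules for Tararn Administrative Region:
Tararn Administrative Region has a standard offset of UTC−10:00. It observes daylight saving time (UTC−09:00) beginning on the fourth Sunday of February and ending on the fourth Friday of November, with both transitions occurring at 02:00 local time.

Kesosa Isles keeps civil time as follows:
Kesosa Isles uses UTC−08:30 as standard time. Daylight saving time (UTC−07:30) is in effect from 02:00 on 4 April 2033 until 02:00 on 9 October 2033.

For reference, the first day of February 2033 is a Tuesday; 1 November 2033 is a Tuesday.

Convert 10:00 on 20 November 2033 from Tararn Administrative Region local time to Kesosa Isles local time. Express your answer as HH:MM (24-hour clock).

10:30

1 February 2033 is a Tuesday, so the first Sunday is February 6 and the fourth is February 27.
1 November 2033 is a Tuesday, so the first Friday is November 4 and the fourth is November 25.
Daylight saving runs 27 February – 25 November; 20 November 2033 is inside that window, so Tararn Administrative Region is at UTC−09:00.
10:00 Tararn Administrative Region + 9h = 19:00 UTC.
At the standard offset (UTC−08:30), 19:00 UTC − 8h30m = 10:30 Kesosa Isles standard time.
The standard-time date in Kesosa Isles, 20 November 2033, does not fall between 4 April and 9 October, so daylight saving is not in effect and Kesosa Isles is at UTC−08:30.
19:00 UTC − 8h30m = 10:30 Kesosa Isles.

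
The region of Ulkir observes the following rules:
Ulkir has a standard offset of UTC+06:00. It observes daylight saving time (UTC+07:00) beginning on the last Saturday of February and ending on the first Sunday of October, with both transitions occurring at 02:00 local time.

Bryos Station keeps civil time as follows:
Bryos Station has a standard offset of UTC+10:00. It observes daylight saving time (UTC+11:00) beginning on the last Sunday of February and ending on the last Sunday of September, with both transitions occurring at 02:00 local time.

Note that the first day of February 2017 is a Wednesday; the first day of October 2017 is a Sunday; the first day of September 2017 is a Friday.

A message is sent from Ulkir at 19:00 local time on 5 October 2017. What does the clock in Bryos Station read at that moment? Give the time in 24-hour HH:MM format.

23:00

1 February 2017 is a Wednesday, so Saturdays fall on 4, 11, 18, 25; the last is February 25.
1 October 2017 is a Sunday, so the first Sunday is October 1.
5 October 2017 is outside the daylight-saving period (25 February – 1 October), so Ulkir is on standard time, UTC+06:00.
19:00 Ulkir − 6h = 13:00 UTC.
1 February 2017 is a Wednesday, so Sundays fall on 5, 12, 19, 26; the last is February 26.
1 September 2017 is a Friday, so Sundays fall on 3, 10, 17, 24; the last is September 24.
At the standard offset (UTC+10:00), 13:00 UTC + 10h = 23:00 Bryos Station standard time.
The standard-time date in Bryos Station, 5 October 2017, is outside the daylight-saving period (26 February – 24 September), so Bryos Station is on standard time, UTC+10:00.
13:00 UTC + 10h = 23:00 Bryos Station.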